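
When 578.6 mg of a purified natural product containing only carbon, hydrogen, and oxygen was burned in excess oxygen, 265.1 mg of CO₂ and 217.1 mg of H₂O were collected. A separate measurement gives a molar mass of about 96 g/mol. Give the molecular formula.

mol C = 0.2651 g CO₂ ÷ 44.009 g/mol = 0.0060238 mol
mol H = 2 × 0.2171 g H₂O ÷ 18.015 g/mol = 0.024102 mol
mass O = 0.5786 − (0.072351 + 0.024295) = 0.48195 g → mol O = 0.48195 ÷ 15.999 = 0.030124 mol
Divide by the smallest (0.0060238 mol): C 1.000, H 4.001, O 5.001
Empirical formula: CH4O5
Empirical-formula mass = 96.04 g/mol; 96 ÷ 96.04 ≈ 1, so the molecular formula is CH4O5.

CH4O5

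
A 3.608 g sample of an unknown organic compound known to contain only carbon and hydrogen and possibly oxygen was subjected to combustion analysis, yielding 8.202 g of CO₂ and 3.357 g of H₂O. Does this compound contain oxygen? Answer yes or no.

yes

mol C = 8.202 g CO₂ ÷ 44.009 g/mol = 0.18637 mol
mol H = 2 × 3.357 g H₂O ÷ 18.015 g/mol = 0.37269 mol
C and H account for only 2.6142 g of the 3.608 g sample; the remaining 0.99383 g must be oxygen.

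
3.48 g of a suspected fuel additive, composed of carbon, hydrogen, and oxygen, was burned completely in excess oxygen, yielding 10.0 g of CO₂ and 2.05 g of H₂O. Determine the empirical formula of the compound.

C7H7O

mol C = 10.0 g CO₂ ÷ 44.009 g/mol = 0.2272 mol
mol H = 2 × 2.05 g H₂O ÷ 18.015 g/mol = 0.2276 mol
mass O = 3.48 − (2.729 + 0.2294) = 0.5214 g → mol O = 0.5214 ÷ 15.999 = 0.03259 mol
Divide by the smallest (0.03259 mol): C 6.973, H 6.984, O 1.000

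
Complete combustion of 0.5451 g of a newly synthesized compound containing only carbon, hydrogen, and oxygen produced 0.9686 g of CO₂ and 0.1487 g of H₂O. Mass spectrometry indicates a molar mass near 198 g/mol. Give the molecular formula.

C8H6O6

mol C = 0.9686 g CO₂ ÷ 44.009 g/mol = 0.022009 mol
mol H = 2 × 0.1487 g H₂O ÷ 18.015 g/mol = 0.016508 mol
mass O = 0.5451 − (0.26435 + 0.016641) = 0.26411 g → mol O = 0.26411 ÷ 15.999 = 0.016508 mol
Divide by the smallest (0.016508 mol): C 1.333, H 1.000, O 1.000
Multiplying each by 3 gives whole numbers: C 4.00, H 3.00, O 3.00
Empirical formula: C4H3O3
Empirical-formula mass = 99.06 g/mol; 198 ÷ 99.06 ≈ 2, so the molecular formula is C8H6O6.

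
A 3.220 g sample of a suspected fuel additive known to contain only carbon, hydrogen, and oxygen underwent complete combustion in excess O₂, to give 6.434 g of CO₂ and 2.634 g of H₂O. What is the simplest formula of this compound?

mol C = 6.434 g CO₂ ÷ 44.009 g/mol = 0.14620 mol
mol H = 2 × 2.634 g H₂O ÷ 18.015 g/mol = 0.29242 mol
mass O = 3.220 − (1.7560 + 0.29476) = 1.1693 g → mol O = 1.1693 ÷ 15.999 = 0.073083 mol
Divide by the smallest (0.073083 mol): C 2.000, H 4.001, O 1.000

C2H4O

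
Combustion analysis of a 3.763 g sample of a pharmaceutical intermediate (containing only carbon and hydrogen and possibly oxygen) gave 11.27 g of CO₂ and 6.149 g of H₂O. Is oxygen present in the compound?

no

mol C = 11.27 g CO₂ ÷ 44.009 g/mol = 0.25608 mol
mol H = 2 × 6.149 g H₂O ÷ 18.015 g/mol = 0.68265 mol
C and H together account for 3.7639 g — essentially the entire 3.763 g sample — so the compound contains no oxygen.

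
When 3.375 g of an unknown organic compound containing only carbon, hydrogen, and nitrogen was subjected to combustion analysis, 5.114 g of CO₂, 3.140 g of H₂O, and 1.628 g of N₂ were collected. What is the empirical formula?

CH3N

mol C = 5.114 g CO₂ ÷ 44.009 g/mol = 0.11620 mol
mol H = 2 × 3.140 g H₂O ÷ 18.015 g/mol = 0.34860 mol
mol N = 2 × 1.628 g N₂ ÷ 28.014 g/mol = 0.11623 mol
Divide by the smallest (0.11620 mol): C 1.000, H 3.000, N 1.000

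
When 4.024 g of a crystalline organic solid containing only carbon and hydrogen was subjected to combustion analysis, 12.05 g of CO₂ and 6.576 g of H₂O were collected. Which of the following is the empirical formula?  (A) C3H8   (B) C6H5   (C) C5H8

(A) C3H8

mol C = 12.05 g CO₂ ÷ 44.009 g/mol = 0.27381 mol
mol H = 2 × 6.576 g H₂O ÷ 18.015 g/mol = 0.73006 mol
Divide by the smallest (0.27381 mol): C 1.000, H 2.666
Multiplying each by 3 gives whole numbers: C 3.00, H 8.00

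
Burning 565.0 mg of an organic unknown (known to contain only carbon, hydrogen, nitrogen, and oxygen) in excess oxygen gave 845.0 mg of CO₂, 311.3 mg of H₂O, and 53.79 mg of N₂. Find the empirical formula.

C5H9NO4

mol C = 0.8450 g CO₂ ÷ 44.009 g/mol = 0.019201 mol
mol H = 2 × 0.3113 g H₂O ÷ 18.015 g/mol = 0.034560 mol
mol N = 2 × 0.05379 g N₂ ÷ 28.014 g/mol = 0.0038402 mol
mass O = 0.5650 − (0.23062 + 0.034837 + 0.053790) = 0.24575 g → mol O = 0.24575 ÷ 15.999 = 0.015361 mol
Divide by the smallest (0.0038402 mol): C 5.000, H 9.000, N 1.000, O 4.000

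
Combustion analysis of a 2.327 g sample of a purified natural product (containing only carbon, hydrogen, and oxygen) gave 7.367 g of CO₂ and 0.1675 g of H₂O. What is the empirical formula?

mol C = 7.367 g CO₂ ÷ 44.009 g/mol = 0.16740 mol
mol H = 2 × 0.1675 g H₂O ÷ 18.015 g/mol = 0.018596 mol
mass O = 2.327 − (2.0106 + 0.018744) = 0.29764 g → mol O = 0.29764 ÷ 15.999 = 0.018604 mol
Divide by the smallest (0.018596 mol): C 9.002, H 1.000, O 1.000

C9HO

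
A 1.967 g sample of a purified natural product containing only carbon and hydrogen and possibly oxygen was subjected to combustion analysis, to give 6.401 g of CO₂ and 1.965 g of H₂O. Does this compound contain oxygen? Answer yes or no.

no

mol C = 6.401 g CO₂ ÷ 44.009 g/mol = 0.14545 mol
mol H = 2 × 1.965 g H₂O ÷ 18.015 g/mol = 0.21815 mol
C and H together account for 1.9669 g — essentially the entire 1.967 g sample — so the compound contains no oxygen.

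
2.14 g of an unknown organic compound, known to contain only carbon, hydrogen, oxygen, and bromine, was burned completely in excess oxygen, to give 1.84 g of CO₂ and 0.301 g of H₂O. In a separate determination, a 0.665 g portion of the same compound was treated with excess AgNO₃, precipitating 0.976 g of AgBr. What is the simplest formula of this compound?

mol C = 1.84 g CO₂ ÷ 44.009 g/mol = 0.04181 mol
mol H = 2 × 0.301 g H₂O ÷ 18.015 g/mol = 0.03342 mol
From the AgBr data: mol Br per gram of compound = (0.976 ÷ 187.772) ÷ 0.665 = 0.007816 mol/g, so in the 2.14 g combustion sample mol Br = 0.01673 mol
mass O = 2.14 − (0.5022 + 0.03368 + 1.337) = 0.2676 g → mol O = 0.2676 ÷ 15.999 = 0.01673 mol
Divide by the smallest (0.01673 mol): C 2.500, H 1.998, Br 1.000, O 1.000
Multiplying each by 2 gives whole numbers: C 5.00, H 4.00, Br 2.00, O 2.00

C5H4Br2O2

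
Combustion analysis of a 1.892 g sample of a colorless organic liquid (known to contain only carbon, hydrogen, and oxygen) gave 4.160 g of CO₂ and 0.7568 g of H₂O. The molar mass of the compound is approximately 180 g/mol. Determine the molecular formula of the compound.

C9H8O4

mol C = 4.160 g CO₂ ÷ 44.009 g/mol = 0.094526 mol
mol H = 2 × 0.7568 g H₂O ÷ 18.015 g/mol = 0.084019 mol
mass O = 1.892 − (1.1354 + 0.084691) = 0.67196 g → mol O = 0.67196 ÷ 15.999 = 0.042000 mol
Divide by the smallest (0.042000 mol): C 2.251, H 2.000, O 1.000
Multiplying each by 4 gives whole numbers: C 9.00, H 8.00, O 4.00
Empirical formula: C9H8O4
Empirical-formula mass = 180.16 g/mol; 180 ÷ 180.16 ≈ 1, so the molecular formula is C9H8O4.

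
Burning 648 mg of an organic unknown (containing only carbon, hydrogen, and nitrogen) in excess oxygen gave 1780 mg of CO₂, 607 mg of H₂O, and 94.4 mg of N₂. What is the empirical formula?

C6H10N

mol C = 1.78 g CO₂ ÷ 44.009 g/mol = 0.04045 mol
mol H = 2 × 0.607 g H₂O ÷ 18.015 g/mol = 0.06739 mol
mol N = 2 × 0.0944 g N₂ ÷ 28.014 g/mol = 0.006739 mol
Divide by the smallest (0.006739 mol): C 6.001, H 9.999, N 1.000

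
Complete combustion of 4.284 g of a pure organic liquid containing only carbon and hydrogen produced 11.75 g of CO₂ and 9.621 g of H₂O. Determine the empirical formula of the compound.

mol C = 11.75 g CO₂ ÷ 44.009 g/mol = 0.26699 mol
mol H = 2 × 9.621 g H₂O ÷ 18.015 g/mol = 1.0681 mol
Divide by the smallest (0.26699 mol): C 1.000, H 4.001

CH4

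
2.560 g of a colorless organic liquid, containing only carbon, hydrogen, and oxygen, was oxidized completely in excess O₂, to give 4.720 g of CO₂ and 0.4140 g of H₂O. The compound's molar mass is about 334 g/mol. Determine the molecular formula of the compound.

C14H6O10

mol C = 4.720 g CO₂ ÷ 44.009 g/mol = 0.10725 mol
mol H = 2 × 0.4140 g H₂O ÷ 18.015 g/mol = 0.045962 mol
mass O = 2.560 − (1.2882 + 0.046329) = 1.2255 g → mol O = 1.2255 ÷ 15.999 = 0.076597 mol
Divide by the smallest (0.045962 mol): C 2.333, H 1.000, O 1.667
Multiplying each by 3 gives whole numbers: C 7.00, H 3.00, O 5.00
Empirical formula: C7H3O5
Empirical-formula mass = 167.10 g/mol; 334 ÷ 167.10 ≈ 2, so the molecular formula is C14H6O10.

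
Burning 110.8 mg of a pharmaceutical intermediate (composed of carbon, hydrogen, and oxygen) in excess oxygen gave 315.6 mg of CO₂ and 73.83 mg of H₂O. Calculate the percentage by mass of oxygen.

14.80%

mol C = 0.3156 g CO₂ ÷ 44.009 g/mol = 0.0071713 mol
mol H = 2 × 0.07383 g H₂O ÷ 18.015 g/mol = 0.0081965 mol
mass O = 0.1108 − (0.086134 + 0.0082621) = 0.016404 g → mol O = 0.016404 ÷ 15.999 = 0.0010253 mol
mass % O = 0.016404 g ÷ 0.1108 g × 100%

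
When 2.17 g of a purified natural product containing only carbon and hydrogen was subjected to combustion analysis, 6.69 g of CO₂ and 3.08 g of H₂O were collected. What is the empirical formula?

C4H9

mol C = 6.69 g CO₂ ÷ 44.009 g/mol = 0.1520 mol
mol H = 2 × 3.08 g H₂O ÷ 18.015 g/mol = 0.3419 mol
Divide by the smallest (0.1520 mol): C 1.000, H 2.249
Multiplying each by 4 gives whole numbers: C 4.00, H 9.00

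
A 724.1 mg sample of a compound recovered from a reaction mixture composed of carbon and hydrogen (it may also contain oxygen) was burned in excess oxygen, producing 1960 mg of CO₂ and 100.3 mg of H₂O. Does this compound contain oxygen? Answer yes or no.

mol C = 1.960 g CO₂ ÷ 44.009 g/mol = 0.044536 mol
mol H = 2 × 0.1003 g H₂O ÷ 18.015 g/mol = 0.011135 mol
C and H account for only 0.54615 g of the 0.7241 g sample; the remaining 0.17795 g must be oxygen.

yes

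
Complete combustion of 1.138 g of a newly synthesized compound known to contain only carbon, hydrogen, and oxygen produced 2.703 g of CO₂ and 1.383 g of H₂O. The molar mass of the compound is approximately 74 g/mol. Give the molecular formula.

mol C = 2.703 g CO₂ ÷ 44.009 g/mol = 0.061419 mol
mol H = 2 × 1.383 g H₂O ÷ 18.015 g/mol = 0.15354 mol
mass O = 1.138 − (0.73771 + 0.15477) = 0.24553 g → mol O = 0.24553 ÷ 15.999 = 0.015346 mol
Divide by the smallest (0.015346 mol): C 4.002, H 10.005, O 1.000
Empirical formula: C4H10O
Empirical-formula mass = 74.12 g/mol; 74 ÷ 74.12 ≈ 1, so the molecular formula is C4H10O.

C4H10O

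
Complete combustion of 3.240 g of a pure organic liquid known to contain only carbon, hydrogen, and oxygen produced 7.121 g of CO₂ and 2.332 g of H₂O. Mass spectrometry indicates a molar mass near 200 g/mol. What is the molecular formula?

C10H16O4

mol C = 7.121 g CO₂ ÷ 44.009 g/mol = 0.16181 mol
mol H = 2 × 2.332 g H₂O ÷ 18.015 g/mol = 0.25890 mol
mass O = 3.240 − (1.9435 + 0.26097) = 1.0356 g → mol O = 1.0356 ÷ 15.999 = 0.064727 mol
Divide by the smallest (0.064727 mol): C 2.500, H 4.000, O 1.000
Multiplying each by 2 gives whole numbers: C 5.00, H 8.00, O 2.00
Empirical formula: C5H8O2
Empirical-formula mass = 100.12 g/mol; 200 ÷ 100.12 ≈ 2, so the molecular formula is C10H16O4.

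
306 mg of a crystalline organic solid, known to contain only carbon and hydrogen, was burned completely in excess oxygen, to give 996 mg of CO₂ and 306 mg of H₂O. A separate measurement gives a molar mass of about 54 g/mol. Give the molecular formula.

mol C = 0.996 g CO₂ ÷ 44.009 g/mol = 0.02263 mol
mol H = 2 × 0.306 g H₂O ÷ 18.015 g/mol = 0.03397 mol
Divide by the smallest (0.02263 mol): C 1.000, H 1.501
Multiplying each by 2 gives whole numbers: C 2.00, H 3.00
Empirical formula: C2H3
Empirical-formula mass = 27.05 g/mol; 54 ÷ 27.05 ≈ 2, so the molecular formula is C4H6.

C4H6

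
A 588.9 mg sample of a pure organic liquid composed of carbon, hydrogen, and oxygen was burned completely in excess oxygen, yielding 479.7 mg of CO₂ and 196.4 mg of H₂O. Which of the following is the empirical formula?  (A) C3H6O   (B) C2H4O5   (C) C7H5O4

(B) C2H4O5

mol C = 0.4797 g CO₂ ÷ 44.009 g/mol = 0.010900 mol
mol H = 2 × 0.1964 g H₂O ÷ 18.015 g/mol = 0.021804 mol
mass O = 0.5889 − (0.13092 + 0.021978) = 0.43600 g → mol O = 0.43600 ÷ 15.999 = 0.027252 mol
Divide by the smallest (0.010900 mol): C 1.000, H 2.000, O 2.500
Multiplying each by 2 gives whole numbers: C 2.00, H 4.00, O 5.00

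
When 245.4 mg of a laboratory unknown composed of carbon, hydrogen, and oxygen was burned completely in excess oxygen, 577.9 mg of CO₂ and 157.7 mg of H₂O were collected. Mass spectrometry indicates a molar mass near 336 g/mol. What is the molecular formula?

C18H24O6

mol C = 0.5779 g CO₂ ÷ 44.009 g/mol = 0.013131 mol
mol H = 2 × 0.1577 g H₂O ÷ 18.015 g/mol = 0.017508 mol
mass O = 0.2454 − (0.15772 + 0.017648) = 0.070031 g → mol O = 0.070031 ÷ 15.999 = 0.0043772 mol
Divide by the smallest (0.0043772 mol): C 3.000, H 4.000, O 1.000
Empirical formula: C3H4O
Empirical-formula mass = 56.06 g/mol; 336 ÷ 56.06 ≈ 6, so the molecular formula is C18H24O6.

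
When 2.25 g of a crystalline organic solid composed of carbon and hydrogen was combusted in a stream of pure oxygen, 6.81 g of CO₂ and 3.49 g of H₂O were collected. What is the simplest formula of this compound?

mol C = 6.81 g CO₂ ÷ 44.009 g/mol = 0.1547 mol
mol H = 2 × 3.49 g H₂O ÷ 18.015 g/mol = 0.3875 mol
Divide by the smallest (0.1547 mol): C 1.000, H 2.504
Multiplying each by 2 gives whole numbers: C 2.00, H 5.01

C2H5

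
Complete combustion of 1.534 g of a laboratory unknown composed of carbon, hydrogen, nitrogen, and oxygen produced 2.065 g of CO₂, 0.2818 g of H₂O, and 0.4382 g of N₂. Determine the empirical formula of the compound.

mol C = 2.065 g CO₂ ÷ 44.009 g/mol = 0.046922 mol
mol H = 2 × 0.2818 g H₂O ÷ 18.015 g/mol = 0.031285 mol
mol N = 2 × 0.4382 g N₂ ÷ 28.014 g/mol = 0.031284 mol
mass O = 1.534 − (0.56358 + 0.031535 + 0.43820) = 0.50068 g → mol O = 0.50068 ÷ 15.999 = 0.031295 mol
Divide by the smallest (0.031284 mol): C 1.500, H 1.000, N 1.000, O 1.000
Multiplying each by 2 gives whole numbers: C 3.00, H 2.00, N 2.00, O 2.00

C3H2N2O2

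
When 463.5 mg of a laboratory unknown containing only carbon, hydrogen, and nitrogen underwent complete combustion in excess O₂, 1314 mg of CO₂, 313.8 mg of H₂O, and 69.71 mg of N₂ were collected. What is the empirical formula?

C6H7N

mol C = 1.314 g CO₂ ÷ 44.009 g/mol = 0.029858 mol
mol H = 2 × 0.3138 g H₂O ÷ 18.015 g/mol = 0.034838 mol
mol N = 2 × 0.06971 g N₂ ÷ 28.014 g/mol = 0.0049768 mol
Divide by the smallest (0.0049768 mol): C 5.999, H 7.000, N 1.000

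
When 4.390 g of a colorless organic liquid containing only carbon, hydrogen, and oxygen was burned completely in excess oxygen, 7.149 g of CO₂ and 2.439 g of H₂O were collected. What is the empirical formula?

mol C = 7.149 g CO₂ ÷ 44.009 g/mol = 0.16244 mol
mol H = 2 × 2.439 g H₂O ÷ 18.015 g/mol = 0.27077 mol
mass O = 4.390 − (1.9511 + 0.27294) = 2.1659 g → mol O = 2.1659 ÷ 15.999 = 0.13538 mol
Divide by the smallest (0.13538 mol): C 1.200, H 2.000, O 1.000
Multiplying each by 5 gives whole numbers: C 6.00, H 10.00, O 5.00

C6H10O5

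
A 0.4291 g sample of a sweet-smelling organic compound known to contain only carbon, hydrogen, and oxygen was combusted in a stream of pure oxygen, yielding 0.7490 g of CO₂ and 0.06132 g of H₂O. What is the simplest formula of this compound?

mol C = 0.7490 g CO₂ ÷ 44.009 g/mol = 0.017019 mol
mol H = 2 × 0.06132 g H₂O ÷ 18.015 g/mol = 0.0068077 mol
mass O = 0.4291 − (0.20442 + 0.0068621) = 0.21782 g → mol O = 0.21782 ÷ 15.999 = 0.013615 mol
Divide by the smallest (0.0068077 mol): C 2.500, H 1.000, O 2.000
Multiplying each by 2 gives whole numbers: C 5.00, H 2.00, O 4.00

C5H2O4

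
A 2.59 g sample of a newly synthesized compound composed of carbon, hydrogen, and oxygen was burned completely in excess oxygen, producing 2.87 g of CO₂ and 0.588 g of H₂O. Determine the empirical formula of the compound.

mol C = 2.87 g CO₂ ÷ 44.009 g/mol = 0.06521 mol
mol H = 2 × 0.588 g H₂O ÷ 18.015 g/mol = 0.06528 mol
mass O = 2.59 − (0.7833 + 0.06580) = 1.741 g → mol O = 1.741 ÷ 15.999 = 0.1088 mol
Divide by the smallest (0.06521 mol): C 1.000, H 1.001, O 1.669
Multiplying each by 3 gives whole numbers: C 3.00, H 3.00, O 5.01

C3H3O5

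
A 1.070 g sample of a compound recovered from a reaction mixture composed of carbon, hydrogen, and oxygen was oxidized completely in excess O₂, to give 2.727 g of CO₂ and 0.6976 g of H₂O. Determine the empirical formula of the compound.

C4H5O

mol C = 2.727 g CO₂ ÷ 44.009 g/mol = 0.061965 mol
mol H = 2 × 0.6976 g H₂O ÷ 18.015 g/mol = 0.077447 mol
mass O = 1.070 − (0.74426 + 0.078066) = 0.24768 g → mol O = 0.24768 ÷ 15.999 = 0.015481 mol
Divide by the smallest (0.015481 mol): C 4.003, H 5.003, O 1.000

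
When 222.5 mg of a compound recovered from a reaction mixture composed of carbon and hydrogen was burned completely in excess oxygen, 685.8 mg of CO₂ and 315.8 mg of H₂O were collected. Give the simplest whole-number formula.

C4H9

mol C = 0.6858 g CO₂ ÷ 44.009 g/mol = 0.015583 mol
mol H = 2 × 0.3158 g H₂O ÷ 18.015 g/mol = 0.035060 mol
Divide by the smallest (0.015583 mol): C 1.000, H 2.250
Multiplying each by 4 gives whole numbers: C 4.00, H 9.00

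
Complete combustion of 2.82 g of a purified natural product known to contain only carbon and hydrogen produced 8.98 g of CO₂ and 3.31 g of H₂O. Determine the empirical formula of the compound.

mol C = 8.98 g CO₂ ÷ 44.009 g/mol = 0.2040 mol
mol H = 2 × 3.31 g H₂O ÷ 18.015 g/mol = 0.3675 mol
Divide by the smallest (0.2040 mol): C 1.000, H 1.801
Multiplying each by 5 gives whole numbers: C 5.00, H 9.00

C5H9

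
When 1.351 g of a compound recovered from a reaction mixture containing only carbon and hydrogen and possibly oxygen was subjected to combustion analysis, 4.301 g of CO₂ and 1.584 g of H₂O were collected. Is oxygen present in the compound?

mol C = 4.301 g CO₂ ÷ 44.009 g/mol = 0.097730 mol
mol H = 2 × 1.584 g H₂O ÷ 18.015 g/mol = 0.17585 mol
C and H together account for 1.3511 g — essentially the entire 1.351 g sample — so the compound contains no oxygen.

no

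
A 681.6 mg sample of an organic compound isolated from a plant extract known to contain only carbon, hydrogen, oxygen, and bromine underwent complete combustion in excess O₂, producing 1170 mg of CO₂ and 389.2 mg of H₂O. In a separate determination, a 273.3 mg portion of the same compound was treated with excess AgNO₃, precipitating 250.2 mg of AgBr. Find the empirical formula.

C8H13BrO

mol C = 1.170 g CO₂ ÷ 44.009 g/mol = 0.026585 mol
mol H = 2 × 0.3892 g H₂O ÷ 18.015 g/mol = 0.043208 mol
From the AgBr data: mol Br per gram of compound = (0.2502 ÷ 187.772) ÷ 0.2733 = 0.0048755 mol/g, so in the 0.6816 g combustion sample mol Br = 0.0033231 mol
mass O = 0.6816 − (0.31932 + 0.043554 + 0.26553) = 0.053197 g → mol O = 0.053197 ÷ 15.999 = 0.0033250 mol
Divide by the smallest (0.0033231 mol): C 8.000, H 13.002, Br 1.000, O 1.001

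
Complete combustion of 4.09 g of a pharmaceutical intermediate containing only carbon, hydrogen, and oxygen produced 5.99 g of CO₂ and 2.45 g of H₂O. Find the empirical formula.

CH2O

mol C = 5.99 g CO₂ ÷ 44.009 g/mol = 0.1361 mol
mol H = 2 × 2.45 g H₂O ÷ 18.015 g/mol = 0.2720 mol
mass O = 4.09 − (1.635 + 0.2742) = 2.181 g → mol O = 2.181 ÷ 15.999 = 0.1363 mol
Divide by the smallest (0.1361 mol): C 1.000, H 1.998, O 1.002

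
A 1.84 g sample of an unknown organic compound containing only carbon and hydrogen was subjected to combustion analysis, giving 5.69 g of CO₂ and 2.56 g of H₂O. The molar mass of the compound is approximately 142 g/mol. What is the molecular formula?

C10H22

mol C = 5.69 g CO₂ ÷ 44.009 g/mol = 0.1293 mol
mol H = 2 × 2.56 g H₂O ÷ 18.015 g/mol = 0.2842 mol
Divide by the smallest (0.1293 mol): C 1.000, H 2.198
Multiplying each by 5 gives whole numbers: C 5.00, H 10.99
Empirical formula: C5H11
Empirical-formula mass = 71.14 g/mol; 142 ÷ 71.14 ≈ 2, so the molecular formula is C10H22.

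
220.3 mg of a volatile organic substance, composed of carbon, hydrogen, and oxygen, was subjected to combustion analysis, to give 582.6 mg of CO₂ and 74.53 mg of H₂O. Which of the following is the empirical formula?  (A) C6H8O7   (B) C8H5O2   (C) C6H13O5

mol C = 0.5826 g CO₂ ÷ 44.009 g/mol = 0.013238 mol
mol H = 2 × 0.07453 g H₂O ÷ 18.015 g/mol = 0.0082742 mol
mass O = 0.2203 − (0.15900 + 0.0083404) = 0.052956 g → mol O = 0.052956 ÷ 15.999 = 0.0033099 mol
Divide by the smallest (0.0033099 mol): C 4.000, H 2.500, O 1.000
Multiplying each by 2 gives whole numbers: C 8.00, H 5.00, O 2.00

(B) C8H5O2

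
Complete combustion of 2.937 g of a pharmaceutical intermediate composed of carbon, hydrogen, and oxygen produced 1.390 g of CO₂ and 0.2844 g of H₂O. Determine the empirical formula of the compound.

CHO5

mol C = 1.390 g CO₂ ÷ 44.009 g/mol = 0.031584 mol
mol H = 2 × 0.2844 g H₂O ÷ 18.015 g/mol = 0.031574 mol
mass O = 2.937 − (0.37936 + 0.031826) = 2.5258 g → mol O = 2.5258 ÷ 15.999 = 0.15787 mol
Divide by the smallest (0.031574 mol): C 1.000, H 1.000, O 5.000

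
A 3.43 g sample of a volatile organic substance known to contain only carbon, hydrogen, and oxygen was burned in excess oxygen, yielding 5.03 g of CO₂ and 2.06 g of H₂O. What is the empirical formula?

mol C = 5.03 g CO₂ ÷ 44.009 g/mol = 0.1143 mol
mol H = 2 × 2.06 g H₂O ÷ 18.015 g/mol = 0.2287 mol
mass O = 3.43 − (1.373 + 0.2305) = 1.827 g → mol O = 1.827 ÷ 15.999 = 0.1142 mol
Divide by the smallest (0.1142 mol): C 1.001, H 2.003, O 1.000

CH2O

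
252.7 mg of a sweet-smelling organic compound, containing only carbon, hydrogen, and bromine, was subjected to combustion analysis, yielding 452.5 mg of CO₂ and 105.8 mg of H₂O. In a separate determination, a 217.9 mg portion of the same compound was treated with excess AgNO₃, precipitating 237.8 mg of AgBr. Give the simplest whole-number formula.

mol C = 0.4525 g CO₂ ÷ 44.009 g/mol = 0.010282 mol
mol H = 2 × 0.1058 g H₂O ÷ 18.015 g/mol = 0.011746 mol
From the AgBr data: mol Br per gram of compound = (0.2378 ÷ 187.772) ÷ 0.2179 = 0.0058120 mol/g, so in the 0.2527 g combustion sample mol Br = 0.0014687 mol
Divide by the smallest (0.0014687 mol): C 7.001, H 7.997, Br 1.000

C7H8Br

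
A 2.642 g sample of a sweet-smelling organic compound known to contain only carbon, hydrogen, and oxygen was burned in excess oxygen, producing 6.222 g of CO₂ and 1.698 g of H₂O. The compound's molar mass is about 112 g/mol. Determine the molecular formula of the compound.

mol C = 6.222 g CO₂ ÷ 44.009 g/mol = 0.14138 mol
mol H = 2 × 1.698 g H₂O ÷ 18.015 g/mol = 0.18851 mol
mass O = 2.642 − (1.6981 + 0.19002) = 0.75387 g → mol O = 0.75387 ÷ 15.999 = 0.047120 mol
Divide by the smallest (0.047120 mol): C 3.000, H 4.001, O 1.000
Empirical formula: C3H4O
Empirical-formula mass = 56.06 g/mol; 112 ÷ 56.06 ≈ 2, so the molecular formula is C6H8O2.

C6H8O2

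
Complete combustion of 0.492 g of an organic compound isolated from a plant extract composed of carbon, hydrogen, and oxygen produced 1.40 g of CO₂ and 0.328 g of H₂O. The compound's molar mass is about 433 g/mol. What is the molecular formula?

C28H32O4

mol C = 1.40 g CO₂ ÷ 44.009 g/mol = 0.03181 mol
mol H = 2 × 0.328 g H₂O ÷ 18.015 g/mol = 0.03641 mol
mass O = 0.492 − (0.3821 + 0.03671) = 0.07320 g → mol O = 0.07320 ÷ 15.999 = 0.004576 mol
Divide by the smallest (0.004576 mol): C 6.953, H 7.958, O 1.000
Empirical formula: C7H8O
Empirical-formula mass = 108.14 g/mol; 433 ÷ 108.14 ≈ 4, so the molecular formula is C28H32O4.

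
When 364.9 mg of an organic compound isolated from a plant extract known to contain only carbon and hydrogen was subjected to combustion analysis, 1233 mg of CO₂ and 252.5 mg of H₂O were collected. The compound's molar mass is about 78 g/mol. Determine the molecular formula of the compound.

C6H6

mol C = 1.233 g CO₂ ÷ 44.009 g/mol = 0.028017 mol
mol H = 2 × 0.2525 g H₂O ÷ 18.015 g/mol = 0.028032 mol
Divide by the smallest (0.028017 mol): C 1.000, H 1.001
Empirical formula: CH
Empirical-formula mass = 13.02 g/mol; 78 ÷ 13.02 ≈ 6, so the molecular formula is C6H6.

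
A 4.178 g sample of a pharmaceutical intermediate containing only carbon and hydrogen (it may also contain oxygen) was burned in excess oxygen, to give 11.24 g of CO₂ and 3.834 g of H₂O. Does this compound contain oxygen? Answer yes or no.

yes

mol C = 11.24 g CO₂ ÷ 44.009 g/mol = 0.25540 mol
mol H = 2 × 3.834 g H₂O ÷ 18.015 g/mol = 0.42565 mol
C and H account for only 3.4967 g of the 4.178 g sample; the remaining 0.68131 g must be oxygen.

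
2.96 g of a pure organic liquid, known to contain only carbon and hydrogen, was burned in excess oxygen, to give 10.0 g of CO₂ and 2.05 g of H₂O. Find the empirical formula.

mol C = 10.0 g CO₂ ÷ 44.009 g/mol = 0.2272 mol
mol H = 2 × 2.05 g H₂O ÷ 18.015 g/mol = 0.2276 mol
Divide by the smallest (0.2272 mol): C 1.000, H 1.002

CH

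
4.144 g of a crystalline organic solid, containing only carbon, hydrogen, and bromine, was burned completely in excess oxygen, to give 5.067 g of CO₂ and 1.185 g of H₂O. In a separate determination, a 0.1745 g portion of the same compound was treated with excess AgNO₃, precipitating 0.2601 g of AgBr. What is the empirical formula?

C7H8Br2

mol C = 5.067 g CO₂ ÷ 44.009 g/mol = 0.11514 mol
mol H = 2 × 1.185 g H₂O ÷ 18.015 g/mol = 0.13156 mol
From the AgBr data: mol Br per gram of compound = (0.2601 ÷ 187.772) ÷ 0.1745 = 0.0079381 mol/g, so in the 4.144 g combustion sample mol Br = 0.032895 mol
Divide by the smallest (0.032895 mol): C 3.500, H 3.999, Br 1.000
Multiplying each by 2 gives whole numbers: C 7.00, H 8.00, Br 2.00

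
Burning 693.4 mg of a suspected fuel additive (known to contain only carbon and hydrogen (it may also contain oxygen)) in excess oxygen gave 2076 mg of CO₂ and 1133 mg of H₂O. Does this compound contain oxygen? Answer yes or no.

no

mol C = 2.076 g CO₂ ÷ 44.009 g/mol = 0.047172 mol
mol H = 2 × 1.133 g H₂O ÷ 18.015 g/mol = 0.12578 mol
C and H together account for 0.69338 g — essentially the entire 0.6934 g sample — so the compound contains no oxygen.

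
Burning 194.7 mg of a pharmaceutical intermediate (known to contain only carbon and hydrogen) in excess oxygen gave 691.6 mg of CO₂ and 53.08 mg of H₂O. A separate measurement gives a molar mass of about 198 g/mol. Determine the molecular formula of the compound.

mol C = 0.6916 g CO₂ ÷ 44.009 g/mol = 0.015715 mol
mol H = 2 × 0.05308 g H₂O ÷ 18.015 g/mol = 0.0058929 mol
Divide by the smallest (0.0058929 mol): C 2.667, H 1.000
Multiplying each by 3 gives whole numbers: C 8.00, H 3.00
Empirical formula: C8H3
Empirical-formula mass = 99.11 g/mol; 198 ÷ 99.11 ≈ 2, so the molecular formula is C16H6.

C16H6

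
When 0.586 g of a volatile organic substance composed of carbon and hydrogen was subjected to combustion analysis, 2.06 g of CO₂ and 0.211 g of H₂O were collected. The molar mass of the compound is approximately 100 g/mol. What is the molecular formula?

C8H4

mol C = 2.06 g CO₂ ÷ 44.009 g/mol = 0.04681 mol
mol H = 2 × 0.211 g H₂O ÷ 18.015 g/mol = 0.02342 mol
Divide by the smallest (0.02342 mol): C 1.998, H 1.000
Empirical formula: C2H
Empirical-formula mass = 25.03 g/mol; 100 ÷ 25.03 ≈ 4, so the molecular formula is C8H4.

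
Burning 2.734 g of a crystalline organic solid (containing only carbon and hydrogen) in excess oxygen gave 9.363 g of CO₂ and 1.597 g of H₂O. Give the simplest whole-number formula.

C6H5

mol C = 9.363 g CO₂ ÷ 44.009 g/mol = 0.21275 mol
mol H = 2 × 1.597 g H₂O ÷ 18.015 g/mol = 0.17730 mol
Divide by the smallest (0.17730 mol): C 1.200, H 1.000
Multiplying each by 5 gives whole numbers: C 6.00, H 5.00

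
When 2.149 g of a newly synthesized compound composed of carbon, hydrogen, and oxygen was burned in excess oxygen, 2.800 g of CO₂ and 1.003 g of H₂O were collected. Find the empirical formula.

mol C = 2.800 g CO₂ ÷ 44.009 g/mol = 0.063623 mol
mol H = 2 × 1.003 g H₂O ÷ 18.015 g/mol = 0.11135 mol
mass O = 2.149 − (0.76418 + 0.11224) = 1.2726 g → mol O = 1.2726 ÷ 15.999 = 0.079541 mol
Divide by the smallest (0.063623 mol): C 1.000, H 1.750, O 1.250
Multiplying each by 4 gives whole numbers: C 4.00, H 7.00, O 5.00

C4H7O5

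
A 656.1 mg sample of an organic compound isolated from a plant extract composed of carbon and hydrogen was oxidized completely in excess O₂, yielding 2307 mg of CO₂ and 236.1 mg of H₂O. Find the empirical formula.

mol C = 2.307 g CO₂ ÷ 44.009 g/mol = 0.052421 mol
mol H = 2 × 0.2361 g H₂O ÷ 18.015 g/mol = 0.026211 mol
Divide by the smallest (0.026211 mol): C 2.000, H 1.000

C2H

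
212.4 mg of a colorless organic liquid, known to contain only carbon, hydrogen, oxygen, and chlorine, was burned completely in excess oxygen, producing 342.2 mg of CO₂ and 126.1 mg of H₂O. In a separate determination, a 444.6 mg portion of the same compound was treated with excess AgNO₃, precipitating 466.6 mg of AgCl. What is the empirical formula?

C5H9ClO2

mol C = 0.3422 g CO₂ ÷ 44.009 g/mol = 0.0077757 mol
mol H = 2 × 0.1261 g H₂O ÷ 18.015 g/mol = 0.013999 mol
From the AgCl data: mol Cl per gram of compound = (0.4666 ÷ 143.318) ÷ 0.4446 = 0.0073228 mol/g, so in the 0.2124 g combustion sample mol Cl = 0.0015554 mol
mass O = 0.2124 − (0.093394 + 0.014111 + 0.055137) = 0.049758 g → mol O = 0.049758 ÷ 15.999 = 0.0031100 mol
Divide by the smallest (0.0015554 mol): C 4.999, H 9.001, Cl 1.000, O 2.000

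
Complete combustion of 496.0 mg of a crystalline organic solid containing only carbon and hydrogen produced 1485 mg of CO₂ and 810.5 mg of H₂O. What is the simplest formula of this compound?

mol C = 1.485 g CO₂ ÷ 44.009 g/mol = 0.033743 mol
mol H = 2 × 0.8105 g H₂O ÷ 18.015 g/mol = 0.089981 mol
Divide by the smallest (0.033743 mol): C 1.000, H 2.667
Multiplying each by 3 gives whole numbers: C 3.00, H 8.00

C3H8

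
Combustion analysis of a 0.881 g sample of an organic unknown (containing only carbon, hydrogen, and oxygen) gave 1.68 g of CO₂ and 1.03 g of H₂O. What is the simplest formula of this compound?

C2H6O

mol C = 1.68 g CO₂ ÷ 44.009 g/mol = 0.03817 mol
mol H = 2 × 1.03 g H₂O ÷ 18.015 g/mol = 0.1143 mol
mass O = 0.881 − (0.4585 + 0.1153) = 0.3072 g → mol O = 0.3072 ÷ 15.999 = 0.01920 mol
Divide by the smallest (0.01920 mol): C 1.988, H 5.955, O 1.000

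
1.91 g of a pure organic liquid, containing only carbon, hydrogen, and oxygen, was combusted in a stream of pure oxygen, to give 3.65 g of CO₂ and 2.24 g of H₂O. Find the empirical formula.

C2H6O

mol C = 3.65 g CO₂ ÷ 44.009 g/mol = 0.08294 mol
mol H = 2 × 2.24 g H₂O ÷ 18.015 g/mol = 0.2487 mol
mass O = 1.91 − (0.9962 + 0.2507) = 0.6632 g → mol O = 0.6632 ÷ 15.999 = 0.04145 mol
Divide by the smallest (0.04145 mol): C 2.001, H 5.999, O 1.000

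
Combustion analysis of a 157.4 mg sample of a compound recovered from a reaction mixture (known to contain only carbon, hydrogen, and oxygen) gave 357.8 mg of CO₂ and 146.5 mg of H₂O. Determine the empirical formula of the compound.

mol C = 0.3578 g CO₂ ÷ 44.009 g/mol = 0.0081302 mol
mol H = 2 × 0.1465 g H₂O ÷ 18.015 g/mol = 0.016264 mol
mass O = 0.1574 − (0.097651 + 0.016394) = 0.043354 g → mol O = 0.043354 ÷ 15.999 = 0.0027098 mol
Divide by the smallest (0.0027098 mol): C 3.000, H 6.002, O 1.000

C3H6O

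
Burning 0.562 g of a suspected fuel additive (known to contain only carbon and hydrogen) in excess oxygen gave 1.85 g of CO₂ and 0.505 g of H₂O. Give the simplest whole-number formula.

C3H4

mol C = 1.85 g CO₂ ÷ 44.009 g/mol = 0.04204 mol
mol H = 2 × 0.505 g H₂O ÷ 18.015 g/mol = 0.05606 mol
Divide by the smallest (0.04204 mol): C 1.000, H 1.334
Multiplying each by 3 gives whole numbers: C 3.00, H 4.00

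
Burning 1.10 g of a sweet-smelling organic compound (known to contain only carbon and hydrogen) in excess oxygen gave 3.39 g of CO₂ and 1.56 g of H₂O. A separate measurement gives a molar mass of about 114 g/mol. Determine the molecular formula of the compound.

mol C = 3.39 g CO₂ ÷ 44.009 g/mol = 0.07703 mol
mol H = 2 × 1.56 g H₂O ÷ 18.015 g/mol = 0.1732 mol
Divide by the smallest (0.07703 mol): C 1.000, H 2.248
Multiplying each by 4 gives whole numbers: C 4.00, H 8.99
Empirical formula: C4H9
Empirical-formula mass = 57.12 g/mol; 114 ÷ 57.12 ≈ 2, so the molecular formula is C8H18.

C8H18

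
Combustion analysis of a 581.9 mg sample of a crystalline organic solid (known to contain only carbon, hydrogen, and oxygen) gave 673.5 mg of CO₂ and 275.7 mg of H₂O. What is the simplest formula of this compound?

C2H4O3

mol C = 0.6735 g CO₂ ÷ 44.009 g/mol = 0.015304 mol
mol H = 2 × 0.2757 g H₂O ÷ 18.015 g/mol = 0.030608 mol
mass O = 0.5819 − (0.18381 + 0.030853) = 0.36723 g → mol O = 0.36723 ÷ 15.999 = 0.022954 mol
Divide by the smallest (0.015304 mol): C 1.000, H 2.000, O 1.500
Multiplying each by 2 gives whole numbers: C 2.00, H 4.00, O 3.00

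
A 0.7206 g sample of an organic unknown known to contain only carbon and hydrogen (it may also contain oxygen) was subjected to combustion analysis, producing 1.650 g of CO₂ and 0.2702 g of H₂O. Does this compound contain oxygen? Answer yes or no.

mol C = 1.650 g CO₂ ÷ 44.009 g/mol = 0.037492 mol
mol H = 2 × 0.2702 g H₂O ÷ 18.015 g/mol = 0.029997 mol
C and H account for only 0.48056 g of the 0.7206 g sample; the remaining 0.24004 g must be oxygen.

yes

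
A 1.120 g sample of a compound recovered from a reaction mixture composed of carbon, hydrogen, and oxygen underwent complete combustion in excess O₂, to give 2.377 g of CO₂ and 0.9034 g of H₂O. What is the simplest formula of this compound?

mol C = 2.377 g CO₂ ÷ 44.009 g/mol = 0.054012 mol
mol H = 2 × 0.9034 g H₂O ÷ 18.015 g/mol = 0.10029 mol
mass O = 1.120 − (0.64873 + 0.10110) = 0.37017 g → mol O = 0.37017 ÷ 15.999 = 0.023137 mol
Divide by the smallest (0.023137 mol): C 2.334, H 4.335, O 1.000
Multiplying each by 3 gives whole numbers: C 7.00, H 13.00, O 3.00

C7H13O3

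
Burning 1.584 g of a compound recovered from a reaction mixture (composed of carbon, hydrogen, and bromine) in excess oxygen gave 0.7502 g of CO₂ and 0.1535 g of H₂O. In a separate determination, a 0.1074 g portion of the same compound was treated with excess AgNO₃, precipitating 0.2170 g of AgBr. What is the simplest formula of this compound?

CHBr

mol C = 0.7502 g CO₂ ÷ 44.009 g/mol = 0.017047 mol
mol H = 2 × 0.1535 g H₂O ÷ 18.015 g/mol = 0.017041 mol
From the AgBr data: mol Br per gram of compound = (0.2170 ÷ 187.772) ÷ 0.1074 = 0.010760 mol/g, so in the 1.584 g combustion sample mol Br = 0.017044 mol
Divide by the smallest (0.017041 mol): C 1.000, H 1.000, Br 1.000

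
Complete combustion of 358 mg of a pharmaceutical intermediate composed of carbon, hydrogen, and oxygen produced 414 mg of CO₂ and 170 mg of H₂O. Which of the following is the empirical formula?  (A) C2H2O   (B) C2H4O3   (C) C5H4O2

(B) C2H4O3

mol C = 0.414 g CO₂ ÷ 44.009 g/mol = 0.009407 mol
mol H = 2 × 0.170 g H₂O ÷ 18.015 g/mol = 0.01887 mol
mass O = 0.358 − (0.1130 + 0.01902) = 0.2260 g → mol O = 0.2260 ÷ 15.999 = 0.01413 mol
Divide by the smallest (0.009407 mol): C 1.000, H 2.006, O 1.502
Multiplying each by 2 gives whole numbers: C 2.00, H 4.01, O 3.00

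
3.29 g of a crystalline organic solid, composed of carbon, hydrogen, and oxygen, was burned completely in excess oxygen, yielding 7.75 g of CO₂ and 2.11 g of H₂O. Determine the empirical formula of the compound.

C3H4O

mol C = 7.75 g CO₂ ÷ 44.009 g/mol = 0.1761 mol
mol H = 2 × 2.11 g H₂O ÷ 18.015 g/mol = 0.2342 mol
mass O = 3.29 − (2.115 + 0.2361) = 0.9387 g → mol O = 0.9387 ÷ 15.999 = 0.05867 mol
Divide by the smallest (0.05867 mol): C 3.001, H 3.992, O 1.000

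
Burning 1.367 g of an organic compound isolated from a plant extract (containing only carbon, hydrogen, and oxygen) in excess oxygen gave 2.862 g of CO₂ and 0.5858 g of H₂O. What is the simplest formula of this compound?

mol C = 2.862 g CO₂ ÷ 44.009 g/mol = 0.065032 mol
mol H = 2 × 0.5858 g H₂O ÷ 18.015 g/mol = 0.065035 mol
mass O = 1.367 − (0.78110 + 0.065555) = 0.52034 g → mol O = 0.52034 ÷ 15.999 = 0.032524 mol
Divide by the smallest (0.032524 mol): C 2.000, H 2.000, O 1.000

C2H2O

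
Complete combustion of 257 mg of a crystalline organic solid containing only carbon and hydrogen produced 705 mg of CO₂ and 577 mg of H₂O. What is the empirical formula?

CH4

mol C = 0.705 g CO₂ ÷ 44.009 g/mol = 0.01602 mol
mol H = 2 × 0.577 g H₂O ÷ 18.015 g/mol = 0.06406 mol
Divide by the smallest (0.01602 mol): C 1.000, H 3.999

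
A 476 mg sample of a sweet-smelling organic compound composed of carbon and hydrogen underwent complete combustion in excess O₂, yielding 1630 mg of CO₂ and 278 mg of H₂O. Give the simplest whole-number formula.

C6H5

mol C = 1.63 g CO₂ ÷ 44.009 g/mol = 0.03704 mol
mol H = 2 × 0.278 g H₂O ÷ 18.015 g/mol = 0.03086 mol
Divide by the smallest (0.03086 mol): C 1.200, H 1.000
Multiplying each by 5 gives whole numbers: C 6.00, H 5.00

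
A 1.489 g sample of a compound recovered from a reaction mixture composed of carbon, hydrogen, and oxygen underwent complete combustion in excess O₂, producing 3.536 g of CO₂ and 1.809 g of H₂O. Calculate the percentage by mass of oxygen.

mol C = 3.536 g CO₂ ÷ 44.009 g/mol = 0.080347 mol
mol H = 2 × 1.809 g H₂O ÷ 18.015 g/mol = 0.20083 mol
mass O = 1.489 − (0.96505 + 0.20244) = 0.32151 g → mol O = 0.32151 ÷ 15.999 = 0.020096 mol
mass % O = 0.32151 g ÷ 1.489 g × 100%

21.59%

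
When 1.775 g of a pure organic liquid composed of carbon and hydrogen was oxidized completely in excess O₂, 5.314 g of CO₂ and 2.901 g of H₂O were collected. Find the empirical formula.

C3H8

mol C = 5.314 g CO₂ ÷ 44.009 g/mol = 0.12075 mol
mol H = 2 × 2.901 g H₂O ÷ 18.015 g/mol = 0.32206 mol
Divide by the smallest (0.12075 mol): C 1.000, H 2.667
Multiplying each by 3 gives whole numbers: C 3.00, H 8.00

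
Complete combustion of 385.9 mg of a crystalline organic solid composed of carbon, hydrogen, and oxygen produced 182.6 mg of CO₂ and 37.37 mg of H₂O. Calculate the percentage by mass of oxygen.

mol C = 0.1826 g CO₂ ÷ 44.009 g/mol = 0.0041492 mol
mol H = 2 × 0.03737 g H₂O ÷ 18.015 g/mol = 0.0041488 mol
mass O = 0.3859 − (0.049835 + 0.0041820) = 0.33188 g → mol O = 0.33188 ÷ 15.999 = 0.020744 mol
mass % O = 0.33188 g ÷ 0.3859 g × 100%

86.00%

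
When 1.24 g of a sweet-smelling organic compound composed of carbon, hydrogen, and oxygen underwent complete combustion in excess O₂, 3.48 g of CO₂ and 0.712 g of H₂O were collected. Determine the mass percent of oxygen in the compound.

mol C = 3.48 g CO₂ ÷ 44.009 g/mol = 0.07907 mol
mol H = 2 × 0.712 g H₂O ÷ 18.015 g/mol = 0.07905 mol
mass O = 1.24 − (0.9498 + 0.07968) = 0.2106 g → mol O = 0.2106 ÷ 15.999 = 0.01316 mol
mass % O = 0.2106 g ÷ 1.24 g × 100%

17.0%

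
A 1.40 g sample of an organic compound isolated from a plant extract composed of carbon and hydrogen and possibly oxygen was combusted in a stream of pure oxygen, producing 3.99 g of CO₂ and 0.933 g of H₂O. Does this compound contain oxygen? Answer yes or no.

mol C = 3.99 g CO₂ ÷ 44.009 g/mol = 0.09066 mol
mol H = 2 × 0.933 g H₂O ÷ 18.015 g/mol = 0.1036 mol
C and H account for only 1.193 g of the 1.40 g sample; the remaining 0.2066 g must be oxygen.

yes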